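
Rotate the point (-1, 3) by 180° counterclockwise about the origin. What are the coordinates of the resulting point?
(1, -3)

Rotation matrix R(θ) = [[cos θ, -sin θ], [sin θ, cos θ]]; for θ = 180°:
R = [[-1, 0], [0, -1]]
Result: R × [-1, 3]ᵀ = [-1·-1 + (0)·3, 0·-1 + (-1)·3]ᵀ = (1, -3)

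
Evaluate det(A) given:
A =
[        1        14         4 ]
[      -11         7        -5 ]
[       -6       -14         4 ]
det(A) = 1778

Expand along row 0 (cofactor expansion): det(A) = a*(e*i - f*h) - b*(d*i - f*g) + c*(d*h - e*g), where the 3×3 is [[a, b, c], [d, e, f], [g, h, i]].
Minor M_00 = (7)*(4) - (-5)*(-14) = 28 - 70 = -42.
Minor M_01 = (-11)*(4) - (-5)*(-6) = -44 - 30 = -74.
Minor M_02 = (-11)*(-14) - (7)*(-6) = 154 + 42 = 196.
det(A) = (1)*(-42) - (14)*(-74) + (4)*(196) = -42 + 1036 + 784 = 1778.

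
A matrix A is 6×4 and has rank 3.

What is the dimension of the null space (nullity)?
1

The rank-nullity theorem for an m×n matrix states:
rank(A) + nullity(A) = n (the number of columns).
Here n = 4 and rank(A) = 3, so nullity(A) = 4 - 3 = 1.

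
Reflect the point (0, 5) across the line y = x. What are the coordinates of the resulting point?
(5, 0)

Reflection across line y = x: (0, 5) → (5, 0)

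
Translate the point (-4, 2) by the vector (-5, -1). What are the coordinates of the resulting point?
(-9, 1)

Translation by (-5, -1):
x' = -4 + -5 = -9
y' = 2 + -1 = 1
Homogeneous matrix: [[1, 0, -5], [0, 1, -1], [0, 0, 1]]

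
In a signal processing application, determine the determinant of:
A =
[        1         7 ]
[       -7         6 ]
det(A) = 55

For a 2×2 matrix [[a, b], [c, d]], det = a*d - b*c.
det(A) = (1)*(6) - (7)*(-7) = 6 + 49 = 55.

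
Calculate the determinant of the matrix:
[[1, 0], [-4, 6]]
6

For a 2×2 matrix [[a, b], [c, d]], det = ad - bc
det = (1)(6) - (0)(-4) = 6 - 0 = 6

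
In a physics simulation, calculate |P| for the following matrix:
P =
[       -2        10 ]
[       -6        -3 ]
det(P) = 66

For a 2×2 matrix [[a, b], [c, d]], det = a*d - b*c.
det(P) = (-2)*(-3) - (10)*(-6) = 6 + 60 = 66.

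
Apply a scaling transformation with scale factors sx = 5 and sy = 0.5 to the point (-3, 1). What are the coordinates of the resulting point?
(-15, 0.5)

Scaling matrix:
[[5, 0], [0, 0.50]]
Result: (-3 × 5, 1 × 0.5) = (-15, 0.5)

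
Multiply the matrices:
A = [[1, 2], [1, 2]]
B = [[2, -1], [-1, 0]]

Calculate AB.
[[0, -1], [0, -1]]

Each entry (i,j) of AB = sum over k of A[i][k]*B[k][j].
(AB)[0][0] = (1)*(2) + (2)*(-1) = 0
(AB)[0][1] = (1)*(-1) + (2)*(0) = -1
(AB)[1][0] = (1)*(2) + (2)*(-1) = 0
(AB)[1][1] = (1)*(-1) + (2)*(0) = -1
AB = [[0, -1], [0, -1]]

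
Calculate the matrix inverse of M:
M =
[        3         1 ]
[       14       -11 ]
det(M) = -47
M⁻¹ =
[    11/47      1/47 ]
[    14/47     -3/47 ]

For a 2×2 matrix M = [[a, b], [c, d]] with det(M) ≠ 0, M⁻¹ = (1/det(M)) * [[d, -b], [-c, a]].
det(M) = (3)*(-11) - (1)*(14) = -33 - 14 = -47.
M⁻¹ = (1/-47) * [[-11, -1], [-14, 3]].
Dividing each entry by -47 and reducing:
M⁻¹ =
[    11/47      1/47 ]
[    14/47     -3/47 ]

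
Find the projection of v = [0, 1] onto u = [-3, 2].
[-6/13, 4/13]

The projection of v onto u is proj_u(v) = ((v·u) / (u·u)) · u.
v·u = (0)*(-3) + (1)*(2) = 2.
u·u = (-3)*(-3) + (2)*(2) = 13.
coefficient = 2 / 13 = 2/13.
proj_u(v) = 2/13 · [-3, 2] = [-6/13, 4/13].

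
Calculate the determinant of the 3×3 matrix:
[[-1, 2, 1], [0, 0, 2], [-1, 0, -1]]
-4

Expansion along first row:
det = -1·det([[0,2],[0,-1]]) - 2·det([[0,2],[-1,-1]]) + 1·det([[0,0],[-1,0]])
    = -1·(0·-1 - 2·0) - 2·(0·-1 - 2·-1) + 1·(0·0 - 0·-1)
    = -1·0 - 2·2 + 1·0
    = 0 + -4 + 0 = -4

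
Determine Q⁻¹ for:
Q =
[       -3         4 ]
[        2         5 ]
det(Q) = -23
Q⁻¹ =
[    -5/23      4/23 ]
[     2/23      3/23 ]

For a 2×2 matrix Q = [[a, b], [c, d]] with det(Q) ≠ 0, Q⁻¹ = (1/det(Q)) * [[d, -b], [-c, a]].
det(Q) = (-3)*(5) - (4)*(2) = -15 - 8 = -23.
Q⁻¹ = (1/-23) * [[5, -4], [-2, -3]].
Dividing each entry by -23 and reducing:
Q⁻¹ =
[    -5/23      4/23 ]
[     2/23      3/23 ]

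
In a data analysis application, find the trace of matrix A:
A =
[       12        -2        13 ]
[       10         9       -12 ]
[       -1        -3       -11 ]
tr(A) = 12 + 9 - 11 = 10

The trace of a square matrix is the sum of its diagonal entries.
Diagonal entries of A: A[0][0] = 12, A[1][1] = 9, A[2][2] = -11.
tr(A) = 12 + 9 - 11 = 10.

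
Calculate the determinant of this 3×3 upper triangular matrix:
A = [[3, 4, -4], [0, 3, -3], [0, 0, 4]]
36

The determinant of a triangular matrix is the product of its diagonal entries (the off-diagonal entries above the diagonal do not affect it).
det(A) = (3) * (3) * (4) = 36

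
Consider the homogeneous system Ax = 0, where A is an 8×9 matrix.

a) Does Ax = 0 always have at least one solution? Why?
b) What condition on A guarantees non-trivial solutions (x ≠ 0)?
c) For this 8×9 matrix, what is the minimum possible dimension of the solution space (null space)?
a) Yes, x = 0 is always a solution. b) When A has linearly dependent columns (rank < n). c) Minimum nullity = 1.

a) x = 0 satisfies A·0 = 0, so the zero vector is always a solution.
b) Non-trivial solutions exist iff the columns of A are linearly dependent, equivalently rank(A) < n (the number of columns).
c) By rank-nullity, rank(A) + nullity(A) = n = 9. Since A has only 8 rows, rank(A) ≤ 8, so nullity(A) ≥ 9 - 8 = 1.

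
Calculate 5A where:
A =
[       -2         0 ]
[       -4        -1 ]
5A =
[      -10         0 ]
[      -20        -5 ]

Scalar multiplication is elementwise: (5A)[i][j] = 5 * A[i][j].
  (5A)[0][0] = 5 * (-2) = -10
  (5A)[0][1] = 5 * (0) = 0
  (5A)[1][0] = 5 * (-4) = -20
  (5A)[1][1] = 5 * (-1) = -5
5A =
[      -10         0 ]
[      -20        -5 ]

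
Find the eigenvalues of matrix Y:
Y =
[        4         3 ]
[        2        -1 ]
λ = -2, 5

Solve det(Y - λI) = 0. For a 2×2 matrix the characteristic equation is λ² - (trace)λ + det = 0.
trace(Y) = a + d = 4 - 1 = 3.
det(Y) = a*d - b*c = (4)*(-1) - (3)*(2) = -4 - 6 = -10.
Characteristic equation: λ² - (3)λ + (-10) = 0.
Discriminant = (3)² - 4*(-10) = 9 + 40 = 49.
λ = (3 ± √49) / 2 = (3 ± 7) / 2 = -2, 5.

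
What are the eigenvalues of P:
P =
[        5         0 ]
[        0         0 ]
λ = 0, 5

Solve det(P - λI) = 0. For a 2×2 matrix the characteristic equation is λ² - (trace)λ + det = 0.
trace(P) = a + d = 5 + 0 = 5.
det(P) = a*d - b*c = (5)*(0) - (0)*(0) = 0 - 0 = 0.
Characteristic equation: λ² - (5)λ + (0) = 0.
Discriminant = (5)² - 4*(0) = 25 - 0 = 25.
λ = (5 ± √25) / 2 = (5 ± 5) / 2 = 0, 5.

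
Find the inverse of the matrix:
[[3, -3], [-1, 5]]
[[5/12, 1/4], [1/12, 1/4]]

For [[a,b],[c,d]], inverse = (1/det)·[[d,-b],[-c,a]]
det = 3·5 - -3·-1 = 12
Inverse = (1/12)·[[5, 3], [1, 3]]
        = [[5/12, 1/4], [1/12, 1/4]]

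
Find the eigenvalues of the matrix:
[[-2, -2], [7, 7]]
λ = 0 and λ = 5

Characteristic equation: det(A - λI) = 0
λ² - (trace)λ + (det) = 0
λ² - (5)λ + (0) = 0
λ² - 5λ + 0 = 0
Solving: λ = 0, 5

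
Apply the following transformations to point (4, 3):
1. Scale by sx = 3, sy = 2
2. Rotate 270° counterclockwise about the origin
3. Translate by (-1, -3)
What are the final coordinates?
(5, -15)

Step 1: Scale → (12, 6)
Step 2: Rotate 270° → (6, -12)
Step 3: Translate → (5, -15)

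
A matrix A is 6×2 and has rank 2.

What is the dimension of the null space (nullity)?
0

The rank-nullity theorem for an m×n matrix states:
rank(A) + nullity(A) = n (the number of columns).
Here n = 2 and rank(A) = 2, so nullity(A) = 2 - 2 = 0.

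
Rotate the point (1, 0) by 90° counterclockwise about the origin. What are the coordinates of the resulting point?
(0, 1)

Rotation matrix R(θ) = [[cos θ, -sin θ], [sin θ, cos θ]]; for θ = 90°:
R = [[0, -1], [1, 0]]
Result: R × [1, 0]ᵀ = [0·1 + (-1)·0, 1·1 + (0)·0]ᵀ = (0, 1)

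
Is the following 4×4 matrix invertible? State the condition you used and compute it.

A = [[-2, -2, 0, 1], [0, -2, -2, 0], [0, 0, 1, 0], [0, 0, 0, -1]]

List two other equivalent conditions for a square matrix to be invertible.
Yes, invertible; det(A) = -4 ≠ 0. Equivalent conditions: rank(A) = 4; Ax = 0 has only the trivial solution; 0 is not an eigenvalue; the columns of A are linearly independent.

To check invertibility, compute det(A).
The given matrix is triangular, so det(A) equals the product of its diagonal entries = -4 ≠ 0.
Since det(A) ≠ 0, A is invertible.
Equivalent conditions for a square matrix A to be invertible:
- rank(A) = 4 (full rank).
- The homogeneous system Ax = 0 has only the trivial solution x = 0.
- 0 is not an eigenvalue of A.
- The columns (equivalently rows) of A are linearly independent.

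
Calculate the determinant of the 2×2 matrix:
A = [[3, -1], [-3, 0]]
-3

For A = [[a, b], [c, d]], det(A) = a*d - b*c.
det(A) = (3)*(0) - (-1)*(-3) = 0 - 3 = -3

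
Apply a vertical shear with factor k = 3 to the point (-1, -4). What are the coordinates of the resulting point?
(-1, -7)

Shear matrix for vertical shear with factor k = 3:
[[1, 0], [3, 1]]
Result: (-1, -4) → (-1, -7)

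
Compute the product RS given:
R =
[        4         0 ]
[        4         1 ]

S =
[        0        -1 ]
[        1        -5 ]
RS =
[        0        -4 ]
[        1        -9 ]

Matrix multiplication: (RS)[i][j] = sum over k of R[i][k] * S[k][j].
  (RS)[0][0] = (4)*(0) + (0)*(1) = 0
  (RS)[0][1] = (4)*(-1) + (0)*(-5) = -4
  (RS)[1][0] = (4)*(0) + (1)*(1) = 1
  (RS)[1][1] = (4)*(-1) + (1)*(-5) = -9
RS =
[        0        -4 ]
[        1        -9 ]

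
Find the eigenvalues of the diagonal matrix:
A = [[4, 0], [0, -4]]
λ₁ = 4, λ₂ = -4

The characteristic polynomial of A is det(A - λI) = (4 - λ)(-4 - λ) = 0.
The roots are λ = 4 and λ = -4, so the eigenvalues are the diagonal entries.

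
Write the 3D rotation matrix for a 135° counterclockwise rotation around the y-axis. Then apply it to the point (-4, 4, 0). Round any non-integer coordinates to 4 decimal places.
R = [[-√2/2, 0, √2/2], [0, 1, 0], [-√2/2, 0, -√2/2]]; R·(-4, 4, 0) = (2.8284, 4.0000, 2.8284)

Rotation matrix for 135° around y-axis:
cos(135°) = -√2/2, sin(135°) = √2/2
R = [[-√2/2, 0, √2/2], [0, 1, 0], [-√2/2, 0, -√2/2]]
Apply to (-4, 4, 0): R·[-4, 4, 0]ᵀ = (2.8284, 4.0000, 2.8284)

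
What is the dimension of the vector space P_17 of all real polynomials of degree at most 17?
Dimension = 18

A polynomial of degree at most 17 can be written as a₀ + a₁x + a₂x² + … + a_17x^17, with 18 free coefficients a₀, …, a_17.
The set {1, x, x², …, x^17} is a basis: it spans P_17 (every such polynomial is a linear combination of these) and is linearly independent (a polynomial is zero iff all its coefficients are zero).
Therefore dim(P_17) = 17 + 1 = 18.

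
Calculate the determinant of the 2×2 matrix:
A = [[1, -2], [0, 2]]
2

For A = [[a, b], [c, d]], det(A) = a*d - b*c.
det(A) = (1)*(2) - (-2)*(0) = 2 - 0 = 2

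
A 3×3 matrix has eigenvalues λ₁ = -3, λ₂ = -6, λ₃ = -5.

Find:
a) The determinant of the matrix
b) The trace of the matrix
det = -90, trace = -14

Two standard eigenvalue identities:
- det(A) equals the product of the eigenvalues (counted with multiplicity).
- trace(A) equals the sum of the eigenvalues.
det(A) = (-3)*(-6)*(-5) = -90.
trace(A) = -3 - 6 - 5 = -14.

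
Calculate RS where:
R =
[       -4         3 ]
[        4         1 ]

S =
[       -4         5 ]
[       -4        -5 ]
RS =
[        4       -35 ]
[      -20        15 ]

Matrix multiplication: (RS)[i][j] = sum over k of R[i][k] * S[k][j].
  (RS)[0][0] = (-4)*(-4) + (3)*(-4) = 4
  (RS)[0][1] = (-4)*(5) + (3)*(-5) = -35
  (RS)[1][0] = (4)*(-4) + (1)*(-4) = -20
  (RS)[1][1] = (4)*(5) + (1)*(-5) = 15
RS =
[        4       -35 ]
[      -20        15 ]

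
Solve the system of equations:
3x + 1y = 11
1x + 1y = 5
x = 3, y = 2

Use elimination (row reduction):
Equation 1: 3x + 1y = 11.
Equation 2: 1x + 1y = 5.
Multiply Eq1 by 1 and Eq2 by 3: 3x + 1y = 11;  3x + 3y = 15.
Subtract: (2)y = 4, so y = 2.
Back-substitute into Eq1: 3x + 1*(2) = 11, so x = 3.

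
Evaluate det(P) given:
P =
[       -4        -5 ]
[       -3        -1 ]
det(P) = -11

For a 2×2 matrix [[a, b], [c, d]], det = a*d - b*c.
det(P) = (-4)*(-1) - (-5)*(-3) = 4 - 15 = -11.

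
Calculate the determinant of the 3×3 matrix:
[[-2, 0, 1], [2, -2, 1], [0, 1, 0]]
4

Expansion along first row:
det = -2·det([[-2,1],[1,0]]) - 0·det([[2,1],[0,0]]) + 1·det([[2,-2],[0,1]])
    = -2·(-2·0 - 1·1) - 0·(2·0 - 1·0) + 1·(2·1 - -2·0)
    = -2·-1 - 0·0 + 1·2
    = 2 + 0 + 2 = 4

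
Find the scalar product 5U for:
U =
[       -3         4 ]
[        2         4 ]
5U =
[      -15        20 ]
[       10        20 ]

Scalar multiplication is elementwise: (5U)[i][j] = 5 * U[i][j].
  (5U)[0][0] = 5 * (-3) = -15
  (5U)[0][1] = 5 * (4) = 20
  (5U)[1][0] = 5 * (2) = 10
  (5U)[1][1] = 5 * (4) = 20
5U =
[      -15        20 ]
[       10        20 ]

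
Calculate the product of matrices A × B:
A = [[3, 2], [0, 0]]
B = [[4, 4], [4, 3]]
[[20, 18], [0, 0]]

Matrix multiplication:
C[0][0] = 3×4 + 2×4 = 20
C[0][1] = 3×4 + 2×3 = 18
C[1][0] = 0×4 + 0×4 = 0
C[1][1] = 0×4 + 0×3 = 0
Result: [[20, 18], [0, 0]]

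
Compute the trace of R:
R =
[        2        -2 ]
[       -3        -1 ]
tr(R) = 2 - 1 = 1

The trace of a square matrix is the sum of its diagonal entries.
Diagonal entries of R: R[0][0] = 2, R[1][1] = -1.
tr(R) = 2 - 1 = 1.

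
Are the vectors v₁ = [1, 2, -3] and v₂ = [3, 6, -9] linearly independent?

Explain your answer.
No, linearly dependent (v₂ = 3·v₁)

Check whether there is a scalar k with v₂ = k·v₁.
Comparing components, k = 3 satisfies 3·[1, 2, -3] = [3, 6, -9].
Since v₂ is a scalar multiple of v₁, the two vectors are linearly dependent.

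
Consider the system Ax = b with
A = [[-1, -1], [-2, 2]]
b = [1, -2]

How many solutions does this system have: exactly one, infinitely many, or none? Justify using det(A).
Exactly one solution

Compute det(A) = (-1)*(2) - (-1)*(-2) = -4.
Because det(A) ≠ 0, A is invertible and Ax = b has a unique solution for every b (here x = A⁻¹ b).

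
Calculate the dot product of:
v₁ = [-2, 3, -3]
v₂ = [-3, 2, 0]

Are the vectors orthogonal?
12, No

The dot product is the sum of products of corresponding components.
v₁·v₂ = (-2)*(-3) + (3)*(2) + (-3)*(0) = 6 + 6 + 0 = 12.
Two vectors are orthogonal iff their dot product is 0; here the dot product is 12, so the vectors are not orthogonal.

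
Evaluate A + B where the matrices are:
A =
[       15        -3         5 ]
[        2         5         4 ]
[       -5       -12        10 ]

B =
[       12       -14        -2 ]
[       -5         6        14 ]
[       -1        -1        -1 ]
A + B =
[       27       -17         3 ]
[       -3        11        18 ]
[       -6       -13         9 ]

Matrix addition is elementwise: (A+B)[i][j] = A[i][j] + B[i][j].
  (A+B)[0][0] = (15) + (12) = 27
  (A+B)[0][1] = (-3) + (-14) = -17
  (A+B)[0][2] = (5) + (-2) = 3
  (A+B)[1][0] = (2) + (-5) = -3
  (A+B)[1][1] = (5) + (6) = 11
  (A+B)[1][2] = (4) + (14) = 18
  (A+B)[2][0] = (-5) + (-1) = -6
  (A+B)[2][1] = (-12) + (-1) = -13
  (A+B)[2][2] = (10) + (-1) = 9
A + B =
[       27       -17         3 ]
[       -3        11        18 ]
[       -6       -13         9 ]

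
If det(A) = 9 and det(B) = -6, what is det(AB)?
-54

Use the multiplicative property of determinants: det(AB) = det(A)*det(B).
det(AB) = (9)*(-6) = -54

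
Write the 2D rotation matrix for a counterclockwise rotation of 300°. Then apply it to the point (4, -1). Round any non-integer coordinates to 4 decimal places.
R = [[1/2, √3/2], [-√3/2, 1/2]]; R·(4, -1) = (1.1340, -3.9641)

Rotation matrix formula: R(θ) = [[cos θ, -sin θ], [sin θ, cos θ]]
For θ = 300°:
cos(300°) = 1/2
sin(300°) = -√3/2
R = [[1/2, √3/2], [-√3/2, 1/2]]
Apply to (4, -1): [1/2·4 + (√3/2)·-1, -√3/2·4 + 1/2·-1] = (1.1340, -3.9641)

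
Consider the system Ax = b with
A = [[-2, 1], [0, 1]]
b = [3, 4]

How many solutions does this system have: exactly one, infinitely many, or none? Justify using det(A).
Exactly one solution

Compute det(A) = (-2)*(1) - (1)*(0) = -2.
Because det(A) ≠ 0, A is invertible and Ax = b has a unique solution for every b (here x = A⁻¹ b).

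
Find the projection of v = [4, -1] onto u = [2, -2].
[5/2, -5/2]

The projection of v onto u is proj_u(v) = ((v·u) / (u·u)) · u.
v·u = (4)*(2) + (-1)*(-2) = 10.
u·u = (2)*(2) + (-2)*(-2) = 8.
coefficient = 10 / 8 = 5/4.
proj_u(v) = 5/4 · [2, -2] = [5/2, -5/2].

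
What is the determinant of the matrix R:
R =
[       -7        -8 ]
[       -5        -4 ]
det(R) = -12

For a 2×2 matrix [[a, b], [c, d]], det = a*d - b*c.
det(R) = (-7)*(-4) - (-8)*(-5) = 28 - 40 = -12.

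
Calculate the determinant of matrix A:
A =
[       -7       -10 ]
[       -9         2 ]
det(A) = -104

For a 2×2 matrix [[a, b], [c, d]], det = a*d - b*c.
det(A) = (-7)*(2) - (-10)*(-9) = -14 - 90 = -104.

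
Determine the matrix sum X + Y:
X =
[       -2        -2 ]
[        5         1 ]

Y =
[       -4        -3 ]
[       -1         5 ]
X + Y =
[       -6        -5 ]
[        4         6 ]

Matrix addition is elementwise: (X+Y)[i][j] = X[i][j] + Y[i][j].
  (X+Y)[0][0] = (-2) + (-4) = -6
  (X+Y)[0][1] = (-2) + (-3) = -5
  (X+Y)[1][0] = (5) + (-1) = 4
  (X+Y)[1][1] = (1) + (5) = 6
X + Y =
[       -6        -5 ]
[        4         6 ]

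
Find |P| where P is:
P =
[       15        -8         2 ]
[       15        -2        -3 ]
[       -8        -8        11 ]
det(P) = 166

Expand along row 0 (cofactor expansion): det(P) = a*(e*i - f*h) - b*(d*i - f*g) + c*(d*h - e*g), where the 3×3 is [[a, b, c], [d, e, f], [g, h, i]].
Minor M_00 = (-2)*(11) - (-3)*(-8) = -22 - 24 = -46.
Minor M_01 = (15)*(11) - (-3)*(-8) = 165 - 24 = 141.
Minor M_02 = (15)*(-8) - (-2)*(-8) = -120 - 16 = -136.
det(P) = (15)*(-46) - (-8)*(141) + (2)*(-136) = -690 + 1128 - 272 = 166.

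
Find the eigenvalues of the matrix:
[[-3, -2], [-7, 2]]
λ = -5 and λ = 4

Characteristic equation: det(A - λI) = 0
λ² - (trace)λ + (det) = 0
λ² - (-1)λ + (-20) = 0
λ² + 1λ - 20 = 0
Solving: λ = -5, 4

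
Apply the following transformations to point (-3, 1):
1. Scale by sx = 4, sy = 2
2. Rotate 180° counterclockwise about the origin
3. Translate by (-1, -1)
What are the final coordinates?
(11, -3)

Step 1: Scale → (-12, 2)
Step 2: Rotate 180° → (12, -2)
Step 3: Translate → (11, -3)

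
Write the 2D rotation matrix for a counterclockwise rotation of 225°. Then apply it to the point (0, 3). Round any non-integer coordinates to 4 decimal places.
R = [[-√2/2, √2/2], [-√2/2, -√2/2]]; R·(0, 3) = (2.1213, -2.1213)

Rotation matrix formula: R(θ) = [[cos θ, -sin θ], [sin θ, cos θ]]
For θ = 225°:
cos(225°) = -√2/2
sin(225°) = -√2/2
R = [[-√2/2, √2/2], [-√2/2, -√2/2]]
Apply to (0, 3): [-√2/2·0 + (√2/2)·3, -√2/2·0 + -√2/2·3] = (2.1213, -2.1213)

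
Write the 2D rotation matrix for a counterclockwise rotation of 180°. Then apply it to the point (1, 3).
R = [[-1, 0], [0, -1]]; R·(1, 3) = (-1, -3)

Rotation matrix formula: R(θ) = [[cos θ, -sin θ], [sin θ, cos θ]]
For θ = 180°:
cos(180°) = -1
sin(180°) = 0
R = [[-1, 0], [0, -1]]
Apply to (1, 3): [-1·1 + (0)·3, 0·1 + -1·3] = (-1, -3)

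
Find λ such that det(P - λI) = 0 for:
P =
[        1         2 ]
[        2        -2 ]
λ = -3, 2

Solve det(P - λI) = 0. For a 2×2 matrix the characteristic equation is λ² - (trace)λ + det = 0.
trace(P) = a + d = 1 - 2 = -1.
det(P) = a*d - b*c = (1)*(-2) - (2)*(2) = -2 - 4 = -6.
Characteristic equation: λ² - (-1)λ + (-6) = 0.
Discriminant = (-1)² - 4*(-6) = 1 + 24 = 25.
λ = (-1 ± √25) / 2 = (-1 ± 5) / 2 = -3, 2.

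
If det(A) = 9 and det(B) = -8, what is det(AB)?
-72

Use the multiplicative property of determinants: det(AB) = det(A)*det(B).
det(AB) = (9)*(-8) = -72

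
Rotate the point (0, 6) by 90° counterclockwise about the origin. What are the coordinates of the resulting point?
(-6, 0)

Rotation matrix R(θ) = [[cos θ, -sin θ], [sin θ, cos θ]]; for θ = 90°:
R = [[0, -1], [1, 0]]
Result: R × [0, 6]ᵀ = [0·0 + (-1)·6, 1·0 + (0)·6]ᵀ = (-6, 0)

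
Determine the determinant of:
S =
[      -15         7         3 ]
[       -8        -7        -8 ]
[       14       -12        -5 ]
det(S) = 433

Expand along row 0 (cofactor expansion): det(S) = a*(e*i - f*h) - b*(d*i - f*g) + c*(d*h - e*g), where the 3×3 is [[a, b, c], [d, e, f], [g, h, i]].
Minor M_00 = (-7)*(-5) - (-8)*(-12) = 35 - 96 = -61.
Minor M_01 = (-8)*(-5) - (-8)*(14) = 40 + 112 = 152.
Minor M_02 = (-8)*(-12) - (-7)*(14) = 96 + 98 = 194.
det(S) = (-15)*(-61) - (7)*(152) + (3)*(194) = 915 - 1064 + 582 = 433.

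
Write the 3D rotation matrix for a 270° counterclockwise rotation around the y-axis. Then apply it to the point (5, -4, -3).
R = [[0, 0, -1], [0, 1, 0], [1, 0, 0]]; R·(5, -4, -3) = (3, -4, 5)

Rotation matrix for 270° around y-axis:
cos(270°) = 0, sin(270°) = -1
R = [[0, 0, -1], [0, 1, 0], [1, 0, 0]]
Apply to (5, -4, -3): R·[5, -4, -3]ᵀ = (3, -4, 5)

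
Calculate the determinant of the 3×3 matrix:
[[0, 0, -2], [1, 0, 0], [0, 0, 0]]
0

Expansion along first row:
det = 0·det([[0,0],[0,0]]) - 0·det([[1,0],[0,0]]) + -2·det([[1,0],[0,0]])
    = 0·(0·0 - 0·0) - 0·(1·0 - 0·0) + -2·(1·0 - 0·0)
    = 0·0 - 0·0 + -2·0
    = 0 + 0 + 0 = 0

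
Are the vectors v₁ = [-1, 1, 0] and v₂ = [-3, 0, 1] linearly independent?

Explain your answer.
Yes, linearly independent

Two vectors are linearly dependent iff one is a scalar multiple of the other.
No single scalar k satisfies v₂ = k·v₁ (the ratios of corresponding entries disagree), so v₁ and v₂ are linearly independent.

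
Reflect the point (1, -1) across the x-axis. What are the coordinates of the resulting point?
(1, 1)

Reflection across x-axis: (1, -1) → (1, 1)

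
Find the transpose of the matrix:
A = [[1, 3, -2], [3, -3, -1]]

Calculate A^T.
[[1, 3], [3, -3], [-2, -1]]

The transpose sends entry (i,j) to (j,i); rows become columns.
Row 0 of A: [1, 3, -2] -> column 0 of A^T.
Row 1 of A: [3, -3, -1] -> column 1 of A^T.
A^T = [[1, 3], [3, -3], [-2, -1]]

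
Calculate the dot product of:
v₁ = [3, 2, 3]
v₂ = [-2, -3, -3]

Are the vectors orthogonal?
-21, No

The dot product is the sum of products of corresponding components.
v₁·v₂ = (3)*(-2) + (2)*(-3) + (3)*(-3) = -6 - 6 - 9 = -21.
Two vectors are orthogonal iff their dot product is 0; here the dot product is -21, so the vectors are not orthogonal.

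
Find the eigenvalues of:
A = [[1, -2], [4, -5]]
λ = -3, -1

Solve det(A - λI) = 0. For a 2×2 matrix this is λ² - (trace)λ + det = 0.
trace(A) = 1 - 5 = -4.
det(A) = (1)*(-5) - (-2)*(4) = -5 + 8 = 3.
Characteristic equation: λ² - (-4)λ + (3) = 0.
Discriminant: (-4)² - 4*(3) = 16 - 12 = 4.
Roots: λ = (-4 ± √4) / 2 = -3, -1.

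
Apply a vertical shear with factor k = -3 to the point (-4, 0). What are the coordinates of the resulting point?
(-4, 12)

Shear matrix for vertical shear with factor k = -3:
[[1, 0], [-3, 1]]
Result: (-4, 0) → (-4, 12)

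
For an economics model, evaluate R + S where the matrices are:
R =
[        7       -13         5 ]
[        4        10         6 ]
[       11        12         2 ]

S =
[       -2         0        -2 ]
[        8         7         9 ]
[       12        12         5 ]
R + S =
[        5       -13         3 ]
[       12        17        15 ]
[       23        24         7 ]

Matrix addition is elementwise: (R+S)[i][j] = R[i][j] + S[i][j].
  (R+S)[0][0] = (7) + (-2) = 5
  (R+S)[0][1] = (-13) + (0) = -13
  (R+S)[0][2] = (5) + (-2) = 3
  (R+S)[1][0] = (4) + (8) = 12
  (R+S)[1][1] = (10) + (7) = 17
  (R+S)[1][2] = (6) + (9) = 15
  (R+S)[2][0] = (11) + (12) = 23
  (R+S)[2][1] = (12) + (12) = 24
  (R+S)[2][2] = (2) + (5) = 7
R + S =
[        5       -13         3 ]
[       12        17        15 ]
[       23        24         7 ]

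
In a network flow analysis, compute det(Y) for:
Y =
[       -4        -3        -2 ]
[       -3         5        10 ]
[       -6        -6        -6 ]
det(Y) = 18

Expand along row 0 (cofactor expansion): det(Y) = a*(e*i - f*h) - b*(d*i - f*g) + c*(d*h - e*g), where the 3×3 is [[a, b, c], [d, e, f], [g, h, i]].
Minor M_00 = (5)*(-6) - (10)*(-6) = -30 + 60 = 30.
Minor M_01 = (-3)*(-6) - (10)*(-6) = 18 + 60 = 78.
Minor M_02 = (-3)*(-6) - (5)*(-6) = 18 + 30 = 48.
det(Y) = (-4)*(30) - (-3)*(78) + (-2)*(48) = -120 + 234 - 96 = 18.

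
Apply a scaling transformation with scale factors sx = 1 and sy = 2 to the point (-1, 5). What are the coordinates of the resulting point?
(-1, 10)

Scaling matrix:
[[1, 0], [0, 2]]
Result: (-1 × 1, 5 × 2) = (-1, 10)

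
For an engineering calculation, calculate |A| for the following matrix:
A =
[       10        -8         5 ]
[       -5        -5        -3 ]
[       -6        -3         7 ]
det(A) = -939

Expand along row 0 (cofactor expansion): det(A) = a*(e*i - f*h) - b*(d*i - f*g) + c*(d*h - e*g), where the 3×3 is [[a, b, c], [d, e, f], [g, h, i]].
Minor M_00 = (-5)*(7) - (-3)*(-3) = -35 - 9 = -44.
Minor M_01 = (-5)*(7) - (-3)*(-6) = -35 - 18 = -53.
Minor M_02 = (-5)*(-3) - (-5)*(-6) = 15 - 30 = -15.
det(A) = (10)*(-44) - (-8)*(-53) + (5)*(-15) = -440 - 424 - 75 = -939.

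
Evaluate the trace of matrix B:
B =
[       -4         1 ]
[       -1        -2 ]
tr(B) = -4 - 2 = -6

The trace of a square matrix is the sum of its diagonal entries.
Diagonal entries of B: B[0][0] = -4, B[1][1] = -2.
tr(B) = -4 - 2 = -6.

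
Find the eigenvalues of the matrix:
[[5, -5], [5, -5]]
λ = 0 and λ = 0

Characteristic equation: det(A - λI) = 0
λ² - (trace)λ + (det) = 0
λ² - (0)λ + (0) = 0
λ² - 0λ + 0 = 0
Solving: λ = 0, 0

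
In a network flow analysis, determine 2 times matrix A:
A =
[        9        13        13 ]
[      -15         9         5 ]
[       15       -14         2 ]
2A =
[       18        26        26 ]
[      -30        18        10 ]
[       30       -28         4 ]

Scalar multiplication is elementwise: (2A)[i][j] = 2 * A[i][j].
  (2A)[0][0] = 2 * (9) = 18
  (2A)[0][1] = 2 * (13) = 26
  (2A)[0][2] = 2 * (13) = 26
  (2A)[1][0] = 2 * (-15) = -30
  (2A)[1][1] = 2 * (9) = 18
  (2A)[1][2] = 2 * (5) = 10
  (2A)[2][0] = 2 * (15) = 30
  (2A)[2][1] = 2 * (-14) = -28
  (2A)[2][2] = 2 * (2) = 4
2A =
[       18        26        26 ]
[      -30        18        10 ]
[       30       -28         4 ]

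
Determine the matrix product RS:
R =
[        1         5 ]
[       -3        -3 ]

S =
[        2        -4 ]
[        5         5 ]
RS =
[       27        21 ]
[      -21        -3 ]

Matrix multiplication: (RS)[i][j] = sum over k of R[i][k] * S[k][j].
  (RS)[0][0] = (1)*(2) + (5)*(5) = 27
  (RS)[0][1] = (1)*(-4) + (5)*(5) = 21
  (RS)[1][0] = (-3)*(2) + (-3)*(5) = -21
  (RS)[1][1] = (-3)*(-4) + (-3)*(5) = -3
RS =
[       27        21 ]
[      -21        -3 ]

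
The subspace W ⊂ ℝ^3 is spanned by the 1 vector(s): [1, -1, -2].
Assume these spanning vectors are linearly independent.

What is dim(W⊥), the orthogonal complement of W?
dim(W⊥) = 2

For any subspace W of ℝ^n, dim(W) + dim(W⊥) = n (the whole-space dimension).
Here the given 1 vectors are linearly independent, so dim(W) = 1.
Thus dim(W⊥) = n - dim(W) = 3 - 1 = 2.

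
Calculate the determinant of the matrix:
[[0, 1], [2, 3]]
-2

For a 2×2 matrix [[a, b], [c, d]], det = ad - bc
det = (0)(3) - (1)(2) = 0 - 2 = -2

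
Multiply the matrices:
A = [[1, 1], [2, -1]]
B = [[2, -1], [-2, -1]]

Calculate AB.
[[0, -2], [6, -1]]

Each entry (i,j) of AB = sum over k of A[i][k]*B[k][j].
(AB)[0][0] = (1)*(2) + (1)*(-2) = 0
(AB)[0][1] = (1)*(-1) + (1)*(-1) = -2
(AB)[1][0] = (2)*(2) + (-1)*(-2) = 6
(AB)[1][1] = (2)*(-1) + (-1)*(-1) = -1
AB = [[0, -2], [6, -1]]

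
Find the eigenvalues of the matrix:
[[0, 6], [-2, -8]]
λ = -6 and λ = -2

Characteristic equation: det(A - λI) = 0
λ² - (trace)λ + (det) = 0
λ² - (-8)λ + (12) = 0
λ² + 8λ + 12 = 0
Solving: λ = -6, -2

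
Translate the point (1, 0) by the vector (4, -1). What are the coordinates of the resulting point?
(5, -1)

Translation by (4, -1):
x' = 1 + 4 = 5
y' = 0 + -1 = -1
Homogeneous matrix: [[1, 0, 4], [0, 1, -1], [0, 0, 1]]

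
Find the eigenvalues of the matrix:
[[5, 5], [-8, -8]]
λ = -3 and λ = 0

Characteristic equation: det(A - λI) = 0
λ² - (trace)λ + (det) = 0
λ² - (-3)λ + (0) = 0
λ² + 3λ + 0 = 0
Solving: λ = -3, 0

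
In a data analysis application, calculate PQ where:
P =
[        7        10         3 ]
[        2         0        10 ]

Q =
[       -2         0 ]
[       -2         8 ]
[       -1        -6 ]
PQ =
[      -37        62 ]
[      -14       -60 ]

Matrix multiplication: (PQ)[i][j] = sum over k of P[i][k] * Q[k][j].
  (PQ)[0][0] = (7)*(-2) + (10)*(-2) + (3)*(-1) = -37
  (PQ)[0][1] = (7)*(0) + (10)*(8) + (3)*(-6) = 62
  (PQ)[1][0] = (2)*(-2) + (0)*(-2) + (10)*(-1) = -14
  (PQ)[1][1] = (2)*(0) + (0)*(8) + (10)*(-6) = -60
PQ =
[      -37        62 ]
[      -14       -60 ]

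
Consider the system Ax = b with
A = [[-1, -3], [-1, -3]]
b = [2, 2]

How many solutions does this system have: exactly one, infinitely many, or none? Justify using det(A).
Infinitely many solutions

det(A) = (-1)*(-3) - (-3)*(-1) = 0, so A is singular (column 2 is 3 times column 1).
b = [2, 2] = -2 * column 1 of A, so b lies in the column space of A.
A singular matrix whose right-hand side is in its column space gives a 1-parameter family of solutions — infinitely many.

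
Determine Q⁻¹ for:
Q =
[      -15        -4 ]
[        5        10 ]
det(Q) = -130
Q⁻¹ =
[    -1/13     -2/65 ]
[     1/26      3/26 ]

For a 2×2 matrix Q = [[a, b], [c, d]] with det(Q) ≠ 0, Q⁻¹ = (1/det(Q)) * [[d, -b], [-c, a]].
det(Q) = (-15)*(10) - (-4)*(5) = -150 + 20 = -130.
Q⁻¹ = (1/-130) * [[10, 4], [-5, -15]].
Dividing each entry by -130 and reducing:
Q⁻¹ =
[    -1/13     -2/65 ]
[     1/26      3/26 ]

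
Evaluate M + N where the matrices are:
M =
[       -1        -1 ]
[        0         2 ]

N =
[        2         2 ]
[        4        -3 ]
M + N =
[        1         1 ]
[        4        -1 ]

Matrix addition is elementwise: (M+N)[i][j] = M[i][j] + N[i][j].
  (M+N)[0][0] = (-1) + (2) = 1
  (M+N)[0][1] = (-1) + (2) = 1
  (M+N)[1][0] = (0) + (4) = 4
  (M+N)[1][1] = (2) + (-3) = -1
M + N =
[        1         1 ]
[        4        -1 ]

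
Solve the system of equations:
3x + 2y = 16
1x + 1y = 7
x = 2, y = 5

Use elimination (row reduction):
Equation 1: 3x + 2y = 16.
Equation 2: 1x + 1y = 7.
Multiply Eq1 by 1 and Eq2 by 3: 3x + 2y = 16;  3x + 3y = 21.
Subtract: (1)y = 5, so y = 5.
Back-substitute into Eq1: 3x + 2*(5) = 16, so x = 2.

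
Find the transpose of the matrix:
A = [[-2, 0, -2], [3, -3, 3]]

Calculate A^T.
[[-2, 3], [0, -3], [-2, 3]]

The transpose sends entry (i,j) to (j,i); rows become columns.
Row 0 of A: [-2, 0, -2] -> column 0 of A^T.
Row 1 of A: [3, -3, 3] -> column 1 of A^T.
A^T = [[-2, 3], [0, -3], [-2, 3]]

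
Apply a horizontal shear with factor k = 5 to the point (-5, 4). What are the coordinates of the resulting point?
(15, 4)

Shear matrix for horizontal shear with factor k = 5:
[[1, 5], [0, 1]]
Result: (-5, 4) → (15, 4)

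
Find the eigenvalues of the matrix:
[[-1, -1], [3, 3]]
λ = 0 and λ = 2

Characteristic equation: det(A - λI) = 0
λ² - (trace)λ + (det) = 0
λ² - (2)λ + (0) = 0
λ² - 2λ + 0 = 0
Solving: λ = 0, 2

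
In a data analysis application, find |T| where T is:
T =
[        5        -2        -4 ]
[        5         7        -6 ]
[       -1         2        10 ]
det(T) = 430

Expand along row 0 (cofactor expansion): det(T) = a*(e*i - f*h) - b*(d*i - f*g) + c*(d*h - e*g), where the 3×3 is [[a, b, c], [d, e, f], [g, h, i]].
Minor M_00 = (7)*(10) - (-6)*(2) = 70 + 12 = 82.
Minor M_01 = (5)*(10) - (-6)*(-1) = 50 - 6 = 44.
Minor M_02 = (5)*(2) - (7)*(-1) = 10 + 7 = 17.
det(T) = (5)*(82) - (-2)*(44) + (-4)*(17) = 410 + 88 - 68 = 430.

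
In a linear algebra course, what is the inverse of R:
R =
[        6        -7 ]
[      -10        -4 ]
det(R) = -94
R⁻¹ =
[     2/47     -7/94 ]
[    -5/47     -3/47 ]

For a 2×2 matrix R = [[a, b], [c, d]] with det(R) ≠ 0, R⁻¹ = (1/det(R)) * [[d, -b], [-c, a]].
det(R) = (6)*(-4) - (-7)*(-10) = -24 - 70 = -94.
R⁻¹ = (1/-94) * [[-4, 7], [10, 6]].
Dividing each entry by -94 and reducing:
R⁻¹ =
[     2/47     -7/94 ]
[    -5/47     -3/47 ]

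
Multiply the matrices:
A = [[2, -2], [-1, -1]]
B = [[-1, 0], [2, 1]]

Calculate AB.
[[-6, -2], [-1, -1]]

Each entry (i,j) of AB = sum over k of A[i][k]*B[k][j].
(AB)[0][0] = (2)*(-1) + (-2)*(2) = -6
(AB)[0][1] = (2)*(0) + (-2)*(1) = -2
(AB)[1][0] = (-1)*(-1) + (-1)*(2) = -1
(AB)[1][1] = (-1)*(0) + (-1)*(1) = -1
AB = [[-6, -2], [-1, -1]]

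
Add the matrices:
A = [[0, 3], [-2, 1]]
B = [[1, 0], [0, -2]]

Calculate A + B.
[[1, 3], [-2, -1]]

Add corresponding elements:
(0)+(1)=1
(3)+(0)=3
(-2)+(0)=-2
(1)+(-2)=-1
A + B = [[1, 3], [-2, -1]]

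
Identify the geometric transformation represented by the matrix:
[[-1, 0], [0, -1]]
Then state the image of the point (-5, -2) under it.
rotation by 180° (or reflection through origin); image of (-5, -2) is (5, 2)

This matches the form [[cos θ, -sin θ], [sin θ, cos θ]] of a rotation matrix; reading off cos θ and sin θ gives the angle.
The matrix [[-1, 0], [0, -1]] represents: rotation by 180° (or reflection through origin).
Applying it to (-5, -2): [-1·-5 + 0·-2, 0·-5 + -1·-2] = (5, 2).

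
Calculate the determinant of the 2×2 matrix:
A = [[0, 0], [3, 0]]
0

For A = [[a, b], [c, d]], det(A) = a*d - b*c.
det(A) = (0)*(0) - (0)*(3) = 0 - 0 = 0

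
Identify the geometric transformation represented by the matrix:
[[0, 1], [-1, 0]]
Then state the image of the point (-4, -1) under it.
rotation by 90° clockwise (i.e., 270° counterclockwise); image of (-4, -1) is (-1, 4)

This matches the form [[cos θ, -sin θ], [sin θ, cos θ]] of a rotation matrix; reading off cos θ and sin θ gives the angle.
The matrix [[0, 1], [-1, 0]] represents: rotation by 90° clockwise (i.e., 270° counterclockwise).
Applying it to (-4, -1): [0·-4 + 1·-1, -1·-4 + 0·-1] = (-1, 4).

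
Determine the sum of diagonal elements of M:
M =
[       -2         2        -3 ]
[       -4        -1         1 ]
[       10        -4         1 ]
tr(M) = -2 - 1 + 1 = -2

The trace of a square matrix is the sum of its diagonal entries.
Diagonal entries of M: M[0][0] = -2, M[1][1] = -1, M[2][2] = 1.
tr(M) = -2 - 1 + 1 = -2.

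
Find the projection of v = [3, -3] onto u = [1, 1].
[0, 0]

The projection of v onto u is proj_u(v) = ((v·u) / (u·u)) · u.
v·u = (3)*(1) + (-3)*(1) = 0.
u·u = (1)*(1) + (1)*(1) = 2.
coefficient = 0 / 2 = 0.
proj_u(v) = 0 · [1, 1] = [0, 0].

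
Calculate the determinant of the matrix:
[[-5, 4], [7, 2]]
-38

For a 2×2 matrix [[a, b], [c, d]], det = ad - bc
det = (-5)(2) - (4)(7) = -10 - 28 = -38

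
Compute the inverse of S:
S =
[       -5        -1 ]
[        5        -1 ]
det(S) = 10
S⁻¹ =
[    -1/10      1/10 ]
[     -1/2      -1/2 ]

For a 2×2 matrix S = [[a, b], [c, d]] with det(S) ≠ 0, S⁻¹ = (1/det(S)) * [[d, -b], [-c, a]].
det(S) = (-5)*(-1) - (-1)*(5) = 5 + 5 = 10.
S⁻¹ = (1/10) * [[-1, 1], [-5, -5]].
Dividing each entry by 10 and reducing:
S⁻¹ =
[    -1/10      1/10 ]
[     -1/2      -1/2 ]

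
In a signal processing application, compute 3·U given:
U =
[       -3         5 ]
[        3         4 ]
3U =
[       -9        15 ]
[        9        12 ]

Scalar multiplication is elementwise: (3U)[i][j] = 3 * U[i][j].
  (3U)[0][0] = 3 * (-3) = -9
  (3U)[0][1] = 3 * (5) = 15
  (3U)[1][0] = 3 * (3) = 9
  (3U)[1][1] = 3 * (4) = 12
3U =
[       -9        15 ]
[        9        12 ]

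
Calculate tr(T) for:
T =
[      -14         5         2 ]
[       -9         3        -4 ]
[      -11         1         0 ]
tr(T) = -14 + 3 + 0 = -11

The trace of a square matrix is the sum of its diagonal entries.
Diagonal entries of T: T[0][0] = -14, T[1][1] = 3, T[2][2] = 0.
tr(T) = -14 + 3 + 0 = -11.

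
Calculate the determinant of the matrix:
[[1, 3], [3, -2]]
-11

For a 2×2 matrix [[a, b], [c, d]], det = ad - bc
det = (1)(-2) - (3)(3) = -2 - 9 = -11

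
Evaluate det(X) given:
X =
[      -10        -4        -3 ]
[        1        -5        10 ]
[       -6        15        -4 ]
det(X) = 1569

Expand along row 0 (cofactor expansion): det(X) = a*(e*i - f*h) - b*(d*i - f*g) + c*(d*h - e*g), where the 3×3 is [[a, b, c], [d, e, f], [g, h, i]].
Minor M_00 = (-5)*(-4) - (10)*(15) = 20 - 150 = -130.
Minor M_01 = (1)*(-4) - (10)*(-6) = -4 + 60 = 56.
Minor M_02 = (1)*(15) - (-5)*(-6) = 15 - 30 = -15.
det(X) = (-10)*(-130) - (-4)*(56) + (-3)*(-15) = 1300 + 224 + 45 = 1569.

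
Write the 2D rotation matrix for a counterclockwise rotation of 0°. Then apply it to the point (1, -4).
R = [[1, 0], [0, 1]]; R·(1, -4) = (1, -4)

Rotation matrix formula: R(θ) = [[cos θ, -sin θ], [sin θ, cos θ]]
For θ = 0°:
cos(0°) = 1
sin(0°) = 0
R = [[1, 0], [0, 1]]
Apply to (1, -4): [1·1 + (0)·-4, 0·1 + 1·-4] = (1, -4)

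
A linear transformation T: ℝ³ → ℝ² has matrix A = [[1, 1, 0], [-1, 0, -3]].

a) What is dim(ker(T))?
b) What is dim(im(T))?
dim(ker) = 1, dim(im) = 2

The two rows are not scalar multiples of one another (no single k satisfies row 2 = k × row 1), so they are linearly independent.
Thus rank(A) = 2.
dim(im(T)) = rank(A) = 2.
By the rank-nullity theorem applied to T: ℝ³ → ℝ², rank(A) + nullity(A) = 3 (the domain dimension), so dim(ker(T)) = 3 - 2 = 1.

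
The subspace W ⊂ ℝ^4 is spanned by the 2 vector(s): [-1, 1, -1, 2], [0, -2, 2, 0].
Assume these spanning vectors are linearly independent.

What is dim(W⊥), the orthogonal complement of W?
dim(W⊥) = 2

For any subspace W of ℝ^n, dim(W) + dim(W⊥) = n (the whole-space dimension).
Here the given 2 vectors are linearly independent, so dim(W) = 2.
Thus dim(W⊥) = n - dim(W) = 4 - 2 = 2.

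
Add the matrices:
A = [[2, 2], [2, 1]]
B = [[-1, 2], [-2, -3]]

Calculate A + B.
[[1, 4], [0, -2]]

Add corresponding elements:
(2)+(-1)=1
(2)+(2)=4
(2)+(-2)=0
(1)+(-3)=-2
A + B = [[1, 4], [0, -2]]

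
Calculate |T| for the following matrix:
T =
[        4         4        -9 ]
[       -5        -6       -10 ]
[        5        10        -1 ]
det(T) = 384

Expand along row 0 (cofactor expansion): det(T) = a*(e*i - f*h) - b*(d*i - f*g) + c*(d*h - e*g), where the 3×3 is [[a, b, c], [d, e, f], [g, h, i]].
Minor M_00 = (-6)*(-1) - (-10)*(10) = 6 + 100 = 106.
Minor M_01 = (-5)*(-1) - (-10)*(5) = 5 + 50 = 55.
Minor M_02 = (-5)*(10) - (-6)*(5) = -50 + 30 = -20.
det(T) = (4)*(106) - (4)*(55) + (-9)*(-20) = 424 - 220 + 180 = 384.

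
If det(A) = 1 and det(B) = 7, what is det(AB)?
7

Use the multiplicative property of determinants: det(AB) = det(A)*det(B).
det(AB) = (1)*(7) = 7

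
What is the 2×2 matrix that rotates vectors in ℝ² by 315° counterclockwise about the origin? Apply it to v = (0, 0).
R = [[√2/2, √2/2], [-√2/2, √2/2]]; R·v = (0, 0)

A counterclockwise rotation by angle θ in ℝ² has matrix R(θ) = [[cos θ, -sin θ], [sin θ, cos θ]].
For θ = 315°: cos θ = √2/2, sin θ = -√2/2.
R(315°) = [[√2/2, √2/2], [-√2/2, √2/2]].
R·v = [√2/2·0 + (√2/2)·0, -√2/2·0 + √2/2·0] = (0, 0).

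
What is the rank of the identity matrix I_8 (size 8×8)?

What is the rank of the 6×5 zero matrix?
rank(I_8) = 8, rank(0) = 0

The identity I_8 has 8 columns that are the standard basis vectors e_1, …, e_8. These are linearly independent, so all 8 columns are pivots and rank(I_8) = 8.
The 6×5 zero matrix has every entry zero, so every row is the zero row and there are no pivots; rank(0) = 0.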